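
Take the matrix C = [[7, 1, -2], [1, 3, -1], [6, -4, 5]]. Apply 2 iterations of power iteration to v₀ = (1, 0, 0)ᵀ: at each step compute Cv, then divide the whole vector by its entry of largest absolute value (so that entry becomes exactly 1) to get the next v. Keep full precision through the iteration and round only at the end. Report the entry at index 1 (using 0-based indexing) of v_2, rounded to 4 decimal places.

Cv0 = (7.00000, 1.00000, 6.00000); divide by 7.00000 → v1 = (1.00000, 0.14286, 0.85714)
Cv1 = (5.42857, 0.57143, 9.71429); divide by 9.71429 → v2 = (0.55882, 0.05882, 1.00000)
Requested entry of v2: 4/68 = 0.0588

0.0588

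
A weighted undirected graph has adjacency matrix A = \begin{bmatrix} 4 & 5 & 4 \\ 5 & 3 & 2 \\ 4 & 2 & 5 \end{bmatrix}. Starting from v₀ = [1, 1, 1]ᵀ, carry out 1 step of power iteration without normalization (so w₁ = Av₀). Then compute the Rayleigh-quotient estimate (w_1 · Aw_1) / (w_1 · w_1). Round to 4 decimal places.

11.4487

w1 = Av₀ = (4·1 + 5·1 + 4·1; 5·1 + 3·1 + 2·1; 4·1 + 2·1 + 5·1) = (13, 10, 11)
Aw1 = (146, 117, 127)
w1·Aw1 = 13·146 + 10·117 + 11·127 = 4465; w1·w1 = 13·13 + 10·10 + 11·11 = 390
λ ≈ 4465/390 = 11.4487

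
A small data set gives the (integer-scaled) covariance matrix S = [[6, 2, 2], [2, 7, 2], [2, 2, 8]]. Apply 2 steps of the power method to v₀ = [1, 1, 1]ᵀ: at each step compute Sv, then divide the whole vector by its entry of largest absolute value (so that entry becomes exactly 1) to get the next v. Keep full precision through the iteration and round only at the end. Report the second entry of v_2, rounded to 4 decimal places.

Sv0 = (10.00000, 11.00000, 12.00000); divide by 12.00000 → v1 = (0.83333, 0.91667, 1.00000)
Sv1 = (8.83333, 10.08333, 11.50000); divide by 11.50000 → v2 = (0.76812, 0.87681, 1.00000)
Requested entry of v2: 121/138 = 0.8768

0.8768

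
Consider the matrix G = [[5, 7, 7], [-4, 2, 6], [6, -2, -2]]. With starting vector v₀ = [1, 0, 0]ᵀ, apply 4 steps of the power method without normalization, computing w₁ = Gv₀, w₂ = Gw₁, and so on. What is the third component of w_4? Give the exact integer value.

w1 = Gv₀ = (5, -4, 6)
w2 = Gw1 = (39, 8, 26)
w3 = Gw2 = (433, 16, 166)
w4 = Gw3 = (3439, -704, 2234)
The requested component of w4 is 2234.

2234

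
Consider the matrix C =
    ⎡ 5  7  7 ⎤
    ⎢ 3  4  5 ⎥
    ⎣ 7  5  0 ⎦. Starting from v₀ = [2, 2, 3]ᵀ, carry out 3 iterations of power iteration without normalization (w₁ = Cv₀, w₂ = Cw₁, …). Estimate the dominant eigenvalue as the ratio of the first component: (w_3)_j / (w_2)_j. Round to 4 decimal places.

w1 = Cv₀ = (45, 29, 24)
w2 = Cw1 = (596, 371, 460)
w3 = Cw2 = (8797, 5572, 6027)
Ratio at component: 8797 / 596 = 14.7601

λ ≈ 14.7601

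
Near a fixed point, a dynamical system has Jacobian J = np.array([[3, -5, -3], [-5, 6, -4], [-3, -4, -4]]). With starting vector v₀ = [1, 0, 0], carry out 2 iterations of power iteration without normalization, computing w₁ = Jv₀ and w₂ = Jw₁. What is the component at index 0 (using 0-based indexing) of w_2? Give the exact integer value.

w1 = Jv₀ = (3, -5, -3)
w2 = Jw1 = (43, -33, 23)
The requested component of w2 is 43.

43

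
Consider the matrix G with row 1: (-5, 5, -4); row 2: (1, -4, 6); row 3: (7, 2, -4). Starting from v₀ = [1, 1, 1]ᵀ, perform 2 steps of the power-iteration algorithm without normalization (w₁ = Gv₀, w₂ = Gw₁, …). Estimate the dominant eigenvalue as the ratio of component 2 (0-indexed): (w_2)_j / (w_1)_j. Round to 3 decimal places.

λ ≈ -8.400

w1 = Gv₀ = (-4, 3, 5)
w2 = Gw1 = (15, 14, -42)
Ratio at component: -42 / 5 = -8.400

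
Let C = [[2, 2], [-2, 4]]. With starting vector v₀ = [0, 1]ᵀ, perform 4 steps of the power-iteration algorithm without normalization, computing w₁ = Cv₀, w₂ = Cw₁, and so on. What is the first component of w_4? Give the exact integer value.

w1 = Cv₀ = (2·0 + 2·1; (-2)·0 + 4·1) = (2, 4)
w2 = Cw1 = (2·2 + 2·4; (-2)·2 + 4·4) = (12, 12)
w3 = Cw2 = (48, 24)
w4 = Cw3 = (144, 0)
The requested component of w4 is 144.

144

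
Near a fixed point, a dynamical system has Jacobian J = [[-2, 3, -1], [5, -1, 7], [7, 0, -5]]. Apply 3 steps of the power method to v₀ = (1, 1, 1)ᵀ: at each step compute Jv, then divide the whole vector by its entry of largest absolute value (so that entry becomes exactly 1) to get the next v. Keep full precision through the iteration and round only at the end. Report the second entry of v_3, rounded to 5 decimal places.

Jv0 = (0.000000, 11.000000, 2.000000); divide by 11.000000 → v1 = (0.000000, 1.000000, 0.181818)
Jv1 = (2.818182, 0.272727, -0.909091); divide by 2.818182 → v2 = (1.000000, 0.096774, -0.322581)
Jv2 = (-1.387097, 2.645161, 8.612903); divide by 8.612903 → v3 = (-0.161049, 0.307116, 1.000000)
Requested entry of v3: 82/267 = 0.30712

0.30712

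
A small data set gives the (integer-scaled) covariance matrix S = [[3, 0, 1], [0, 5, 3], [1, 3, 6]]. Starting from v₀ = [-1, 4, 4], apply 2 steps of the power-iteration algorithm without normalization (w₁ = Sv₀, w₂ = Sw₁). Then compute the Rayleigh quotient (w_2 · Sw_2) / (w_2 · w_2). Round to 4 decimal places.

w1 = Sv₀ = (1, 32, 35)
w2 = Sw1 = (38, 265, 307)
Sw2 = (421, 2246, 2675)
w2·Sw2 = 38·421 + 265·2246 + 307·2675 = 1432413; w2·w2 = 38·38 + 265·265 + 307·307 = 165918
λ ≈ 1432413/165918 = 8.6333

λ ≈ 8.6333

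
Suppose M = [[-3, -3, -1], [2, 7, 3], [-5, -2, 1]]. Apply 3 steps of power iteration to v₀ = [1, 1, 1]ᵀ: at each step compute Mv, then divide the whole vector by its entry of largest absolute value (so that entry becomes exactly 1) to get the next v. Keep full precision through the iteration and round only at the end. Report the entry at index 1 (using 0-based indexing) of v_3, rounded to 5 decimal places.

1.00000

Mv0 = (-7.000000, 12.000000, -6.000000); divide by 12.000000 → v1 = (-0.583333, 1.000000, -0.500000)
Mv1 = (-0.750000, 4.333333, 0.416667); divide by 4.333333 → v2 = (-0.173077, 1.000000, 0.096154)
Mv2 = (-2.576923, 6.942308, -1.038462); divide by 6.942308 → v3 = (-0.371191, 1.000000, -0.149584)
Requested entry of v3: 361/361 = 1.00000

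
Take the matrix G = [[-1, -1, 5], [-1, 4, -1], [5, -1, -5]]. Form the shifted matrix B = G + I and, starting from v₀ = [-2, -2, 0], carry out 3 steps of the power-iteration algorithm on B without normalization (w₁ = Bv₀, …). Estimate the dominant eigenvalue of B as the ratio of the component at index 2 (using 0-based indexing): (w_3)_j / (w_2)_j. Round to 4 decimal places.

μ ≈ -6.5200

B = G + I has rows (0, -1, 5); (-1, 5, -1); (5, -1, -4)
w1 = Bv₀ = (0·(-2) + (-1)·(-2) + 5·0; (-1)·(-2) + 5·(-2) + (-1)·0; 5·(-2) + (-1)·(-2) + (-4)·0) = (2, -8, -8)
w2 = Bw1 = (0·2 + (-1)·(-8) + 5·(-8); (-1)·2 + 5·(-8) + (-1)·(-8); 5·2 + (-1)·(-8) + (-4)·(-8)) = (-32, -34, 50)
w3 = Bw2 = (284, -188, -326)
Ratio: -326/50 = -6.5200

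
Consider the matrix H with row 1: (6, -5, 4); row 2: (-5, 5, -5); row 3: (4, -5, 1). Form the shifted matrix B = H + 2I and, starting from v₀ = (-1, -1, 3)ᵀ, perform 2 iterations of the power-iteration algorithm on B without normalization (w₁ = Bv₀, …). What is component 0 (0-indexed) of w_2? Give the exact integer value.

197

B = H + 2I has rows (8, -5, 4); (-5, 7, -5); (4, -5, 3)
w1 = Bv₀ = (8·(-1) + (-5)·(-1) + 4·3; (-5)·(-1) + 7·(-1) + (-5)·3; 4·(-1) + (-5)·(-1) + 3·3) = (9, -17, 10)
w2 = Bw1 = (8·9 + (-5)·(-17) + 4·10; (-5)·9 + 7·(-17) + (-5)·10; 4·9 + (-5)·(-17) + 3·10) = (197, -214, 151)
Requested component of w2: 197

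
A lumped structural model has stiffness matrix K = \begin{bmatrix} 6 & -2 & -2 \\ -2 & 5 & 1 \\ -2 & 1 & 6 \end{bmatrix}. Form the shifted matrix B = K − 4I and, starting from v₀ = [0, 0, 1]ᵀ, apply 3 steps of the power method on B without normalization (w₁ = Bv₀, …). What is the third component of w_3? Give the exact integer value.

B = K − 4I has rows (2, -2, -2); (-2, 1, 1); (-2, 1, 2)
w1 = Bv₀ = (2·0 + (-2)·0 + (-2)·1; (-2)·0 + 1·0 + 1·1; (-2)·0 + 1·0 + 2·1) = (-2, 1, 2)
w2 = Bw1 = (2·(-2) + (-2)·1 + (-2)·2; (-2)·(-2) + 1·1 + 1·2; (-2)·(-2) + 1·1 + 2·2) = (-10, 7, 9)
w3 = Bw2 = (-52, 36, 45)
Requested component of w3: 45

45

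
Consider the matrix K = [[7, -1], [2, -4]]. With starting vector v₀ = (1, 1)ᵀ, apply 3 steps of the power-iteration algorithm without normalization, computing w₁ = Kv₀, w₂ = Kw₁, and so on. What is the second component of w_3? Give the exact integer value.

w1 = Kv₀ = (7·1 + (-1)·1; 2·1 + (-4)·1) = (6, -2)
w2 = Kw1 = (7·6 + (-1)·(-2); 2·6 + (-4)·(-2)) = (44, 20)
w3 = Kw2 = (288, 8)
The requested component of w3 is 8.

8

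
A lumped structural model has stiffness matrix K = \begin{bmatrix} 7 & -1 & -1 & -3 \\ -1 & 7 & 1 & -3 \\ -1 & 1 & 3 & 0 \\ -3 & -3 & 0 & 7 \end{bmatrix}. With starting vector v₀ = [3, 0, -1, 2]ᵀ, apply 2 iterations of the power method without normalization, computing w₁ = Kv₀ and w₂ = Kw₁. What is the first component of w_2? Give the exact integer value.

113

w1 = Kv₀ = (7·3 + (-1)·0 + (-1)·(-1) + (-3)·2; (-1)·3 + 7·0 + 1·(-1) + (-3)·2; (-1)·3 + 1·0 + 3·(-1) + 0·2; (-3)·3 + (-3)·0 + 0·(-1) + 7·2) = (16, -10, -6, 5)
w2 = Kw1 = (7·16 + (-1)·(-10) + (-1)·(-6) + (-3)·5; (-1)·16 + 7·(-10) + 1·(-6) + (-3)·5; (-1)·16 + 1·(-10) + 3·(-6) + 0·5; (-3)·16 + (-3)·(-10) + 0·(-6) + 7·5) = (113, -107, -44, 17)
The requested component of w2 is 113.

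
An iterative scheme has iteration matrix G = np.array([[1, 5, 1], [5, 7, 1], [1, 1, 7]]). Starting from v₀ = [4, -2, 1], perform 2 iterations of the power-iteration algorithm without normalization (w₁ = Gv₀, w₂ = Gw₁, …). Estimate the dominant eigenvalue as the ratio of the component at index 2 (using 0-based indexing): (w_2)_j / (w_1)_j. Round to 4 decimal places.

7.2222

w1 = Gv₀ = (1·4 + 5·(-2) + 1·1; 5·4 + 7·(-2) + 1·1; 1·4 + 1·(-2) + 7·1) = (-5, 7, 9)
w2 = Gw1 = (1·(-5) + 5·7 + 1·9; 5·(-5) + 7·7 + 1·9; 1·(-5) + 1·7 + 7·9) = (39, 33, 65)
Ratio at component: 65 / 9 = 7.2222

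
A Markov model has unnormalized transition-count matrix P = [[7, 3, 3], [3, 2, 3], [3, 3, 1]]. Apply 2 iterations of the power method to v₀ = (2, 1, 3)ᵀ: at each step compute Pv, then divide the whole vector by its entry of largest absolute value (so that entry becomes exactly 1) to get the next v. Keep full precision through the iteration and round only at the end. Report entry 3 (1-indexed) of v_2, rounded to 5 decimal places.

Pv0 = (26.000000, 17.000000, 12.000000); divide by 26.000000 → v1 = (1.000000, 0.653846, 0.461538)
Pv1 = (10.346154, 5.692308, 5.423077); divide by 10.346154 → v2 = (1.000000, 0.550186, 0.524164)
Requested entry of v2: 141/269 = 0.52416

0.52416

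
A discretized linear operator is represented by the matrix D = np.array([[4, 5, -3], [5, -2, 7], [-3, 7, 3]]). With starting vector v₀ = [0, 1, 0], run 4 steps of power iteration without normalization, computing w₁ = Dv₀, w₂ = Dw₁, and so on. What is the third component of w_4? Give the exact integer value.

w1 = Dv₀ = (5, -2, 7)
w2 = Dw1 = (-11, 78, -8)
w3 = Dw2 = (370, -267, 555)
w4 = Dw3 = (-1520, 6269, -1314)
The requested component of w4 is -1314.

-1314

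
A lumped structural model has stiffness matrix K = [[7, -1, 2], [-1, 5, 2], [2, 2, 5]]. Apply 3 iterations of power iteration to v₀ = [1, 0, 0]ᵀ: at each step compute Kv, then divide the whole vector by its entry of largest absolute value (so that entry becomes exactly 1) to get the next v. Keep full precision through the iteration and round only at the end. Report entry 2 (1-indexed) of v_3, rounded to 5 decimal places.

-0.11628

Kv0 = (7.000000, -1.000000, 2.000000); divide by 7.000000 → v1 = (1.000000, -0.142857, 0.285714)
Kv1 = (7.714286, -1.142857, 3.142857); divide by 7.714286 → v2 = (1.000000, -0.148148, 0.407407)
Kv2 = (7.962963, -0.925926, 3.740741); divide by 7.962963 → v3 = (1.000000, -0.116279, 0.469767)
Requested entry of v3: -50/430 = -0.11628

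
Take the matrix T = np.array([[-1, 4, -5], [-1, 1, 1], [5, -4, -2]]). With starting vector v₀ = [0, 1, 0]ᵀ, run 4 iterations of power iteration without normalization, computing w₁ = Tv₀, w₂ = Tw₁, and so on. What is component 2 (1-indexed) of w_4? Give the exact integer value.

w1 = Tv₀ = (4, 1, -4)
w2 = Tw1 = (20, -7, 24)
w3 = Tw2 = (-168, -3, 80)
w4 = Tw3 = (-244, 245, -988)
The requested component of w4 is 245.

245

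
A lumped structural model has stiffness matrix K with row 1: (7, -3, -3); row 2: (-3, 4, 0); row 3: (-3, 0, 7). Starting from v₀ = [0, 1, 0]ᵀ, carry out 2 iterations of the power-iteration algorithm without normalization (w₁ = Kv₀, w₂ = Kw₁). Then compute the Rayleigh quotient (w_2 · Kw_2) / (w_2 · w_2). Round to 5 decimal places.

9.70585

w1 = Kv₀ = (7·0 + (-3)·1 + (-3)·0; (-3)·0 + 4·1 + 0·0; (-3)·0 + 0·1 + 7·0) = (-3, 4, 0)
w2 = Kw1 = (7·(-3) + (-3)·4 + (-3)·0; (-3)·(-3) + 4·4 + 0·0; (-3)·(-3) + 0·4 + 7·0) = (-33, 25, 9)
Kw2 = (-333, 199, 162)
w2·Kw2 = (-33)·(-333) + 25·199 + 9·162 = 17422; w2·w2 = (-33)·(-33) + 25·25 + 9·9 = 1795
λ ≈ 17422/1795 = 9.70585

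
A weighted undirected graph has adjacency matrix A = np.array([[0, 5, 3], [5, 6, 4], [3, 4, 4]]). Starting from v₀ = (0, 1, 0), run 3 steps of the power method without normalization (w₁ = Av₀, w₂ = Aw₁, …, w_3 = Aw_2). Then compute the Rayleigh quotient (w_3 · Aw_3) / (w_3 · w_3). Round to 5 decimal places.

λ ≈ 11.93802

w1 = Av₀ = (5, 6, 4)
w2 = Aw1 = (42, 77, 55)
w3 = Aw2 = (550, 892, 654)
Aw3 = (6422, 10718, 7834)
w3·Aw3 = 550·6422 + 892·10718 + 654·7834 = 18215992; w3·w3 = 550·550 + 892·892 + 654·654 = 1525880
λ ≈ 18215992/1525880 = 11.93802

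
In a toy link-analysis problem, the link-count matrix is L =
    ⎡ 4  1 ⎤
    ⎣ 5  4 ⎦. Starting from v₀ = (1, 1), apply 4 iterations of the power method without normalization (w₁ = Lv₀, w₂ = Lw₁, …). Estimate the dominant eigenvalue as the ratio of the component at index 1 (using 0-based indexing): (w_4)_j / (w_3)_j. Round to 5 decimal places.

w1 = Lv₀ = (4·1 + 1·1; 5·1 + 4·1) = (5, 9)
w2 = Lw1 = (4·5 + 1·9; 5·5 + 4·9) = (29, 61)
w3 = Lw2 = (177, 389)
w4 = Lw3 = (1097, 2441)
Ratio at component: 2441 / 389 = 6.27506

6.27506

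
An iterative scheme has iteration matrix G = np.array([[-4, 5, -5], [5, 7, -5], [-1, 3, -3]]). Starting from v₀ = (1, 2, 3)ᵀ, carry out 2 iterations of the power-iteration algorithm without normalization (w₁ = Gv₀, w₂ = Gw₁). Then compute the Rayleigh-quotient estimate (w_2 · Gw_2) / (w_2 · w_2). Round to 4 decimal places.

-5.7134

w1 = Gv₀ = ((-4)·1 + 5·2 + (-5)·3; 5·1 + 7·2 + (-5)·3; (-1)·1 + 3·2 + (-3)·3) = (-9, 4, -4)
w2 = Gw1 = ((-4)·(-9) + 5·4 + (-5)·(-4); 5·(-9) + 7·4 + (-5)·(-4); (-1)·(-9) + 3·4 + (-3)·(-4)) = (76, 3, 33)
Gw2 = (-454, 236, -166)
w2·Gw2 = 76·(-454) + 3·236 + 33·(-166) = -39274; w2·w2 = 76·76 + 3·3 + 33·33 = 6874
λ ≈ -39274/6874 = -5.7134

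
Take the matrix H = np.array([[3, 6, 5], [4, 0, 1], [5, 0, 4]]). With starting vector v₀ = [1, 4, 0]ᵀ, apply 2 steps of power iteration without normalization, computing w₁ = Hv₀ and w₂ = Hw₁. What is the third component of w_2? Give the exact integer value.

155

w1 = Hv₀ = (3·1 + 6·4 + 5·0; 4·1 + 0·4 + 1·0; 5·1 + 0·4 + 4·0) = (27, 4, 5)
w2 = Hw1 = (3·27 + 6·4 + 5·5; 4·27 + 0·4 + 1·5; 5·27 + 0·4 + 4·5) = (130, 113, 155)
The requested component of w2 is 155.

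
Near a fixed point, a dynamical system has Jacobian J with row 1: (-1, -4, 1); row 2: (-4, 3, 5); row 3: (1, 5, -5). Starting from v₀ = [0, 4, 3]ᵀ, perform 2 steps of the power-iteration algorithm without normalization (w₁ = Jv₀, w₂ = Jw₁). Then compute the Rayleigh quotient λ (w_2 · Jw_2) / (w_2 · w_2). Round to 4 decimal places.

w1 = Jv₀ = ((-1)·0 + (-4)·4 + 1·3; (-4)·0 + 3·4 + 5·3; 1·0 + 5·4 + (-5)·3) = (-13, 27, 5)
w2 = Jw1 = ((-1)·(-13) + (-4)·27 + 1·5; (-4)·(-13) + 3·27 + 5·5; 1·(-13) + 5·27 + (-5)·5) = (-90, 158, 97)
Jw2 = (-445, 1319, 215)
w2·Jw2 = (-90)·(-445) + 158·1319 + 97·215 = 269307; w2·w2 = (-90)·(-90) + 158·158 + 97·97 = 42473
λ ≈ 269307/42473 = 6.3407

λ ≈ 6.3407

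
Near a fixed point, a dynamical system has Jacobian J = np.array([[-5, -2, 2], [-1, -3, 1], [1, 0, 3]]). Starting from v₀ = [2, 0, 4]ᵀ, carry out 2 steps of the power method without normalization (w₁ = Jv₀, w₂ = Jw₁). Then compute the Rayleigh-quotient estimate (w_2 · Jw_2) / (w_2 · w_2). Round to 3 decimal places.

w1 = Jv₀ = (-2, 2, 14)
w2 = Jw1 = (34, 10, 40)
Jw2 = (-110, -24, 154)
w2·Jw2 = 34·(-110) + 10·(-24) + 40·154 = 2180; w2·w2 = 34·34 + 10·10 + 40·40 = 2856
λ ≈ 2180/2856 = 0.763

0.763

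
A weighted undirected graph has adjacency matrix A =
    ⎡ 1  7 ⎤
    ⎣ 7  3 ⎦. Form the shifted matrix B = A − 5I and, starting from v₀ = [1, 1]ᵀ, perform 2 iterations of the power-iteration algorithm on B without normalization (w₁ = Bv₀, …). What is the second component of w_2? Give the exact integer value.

11

B = A − 5I has rows (-4, 7); (7, -2)
w1 = Bv₀ = ((-4)·1 + 7·1; 7·1 + (-2)·1) = (3, 5)
w2 = Bw1 = ((-4)·3 + 7·5; 7·3 + (-2)·5) = (23, 11)
Requested component of w2: 11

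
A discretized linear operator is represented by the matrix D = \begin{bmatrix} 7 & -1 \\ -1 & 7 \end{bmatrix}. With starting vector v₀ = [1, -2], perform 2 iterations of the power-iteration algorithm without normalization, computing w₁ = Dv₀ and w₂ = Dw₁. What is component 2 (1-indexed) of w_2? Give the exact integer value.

-114

w1 = Dv₀ = (7·1 + (-1)·(-2); (-1)·1 + 7·(-2)) = (9, -15)
w2 = Dw1 = (7·9 + (-1)·(-15); (-1)·9 + 7·(-15)) = (78, -114)
The requested component of w2 is -114.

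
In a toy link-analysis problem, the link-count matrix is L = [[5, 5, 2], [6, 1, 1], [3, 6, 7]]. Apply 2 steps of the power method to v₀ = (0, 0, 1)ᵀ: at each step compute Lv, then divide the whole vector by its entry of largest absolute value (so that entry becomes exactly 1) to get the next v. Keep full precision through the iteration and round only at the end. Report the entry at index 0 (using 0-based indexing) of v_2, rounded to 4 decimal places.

Lv0 = (2.00000, 1.00000, 7.00000); divide by 7.00000 → v1 = (0.28571, 0.14286, 1.00000)
Lv1 = (4.14286, 2.85714, 8.71429); divide by 8.71429 → v2 = (0.47541, 0.32787, 1.00000)
Requested entry of v2: 29/61 = 0.4754

0.4754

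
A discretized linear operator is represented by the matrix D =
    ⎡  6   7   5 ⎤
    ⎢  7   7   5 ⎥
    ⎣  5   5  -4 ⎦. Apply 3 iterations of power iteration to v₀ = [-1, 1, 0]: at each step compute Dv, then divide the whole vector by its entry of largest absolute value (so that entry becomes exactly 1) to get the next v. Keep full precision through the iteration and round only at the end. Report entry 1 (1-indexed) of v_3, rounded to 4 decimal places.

Dv0 = (1.00000, 0.00000, 0.00000); divide by 1.00000 → v1 = (1.00000, 0.00000, 0.00000)
Dv1 = (6.00000, 7.00000, 5.00000); divide by 7.00000 → v2 = (0.85714, 1.00000, 0.71429)
Dv2 = (15.71429, 16.57143, 6.42857); divide by 16.57143 → v3 = (0.94828, 1.00000, 0.38793)
Requested entry of v3: 110/116 = 0.9483

0.9483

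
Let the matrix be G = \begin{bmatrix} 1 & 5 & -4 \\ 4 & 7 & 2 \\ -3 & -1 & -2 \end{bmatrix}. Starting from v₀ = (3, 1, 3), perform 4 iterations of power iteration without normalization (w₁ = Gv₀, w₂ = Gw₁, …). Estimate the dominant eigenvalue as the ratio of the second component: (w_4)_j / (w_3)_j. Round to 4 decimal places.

λ ≈ 7.9214

w1 = Gv₀ = (-4, 25, -16)
w2 = Gw1 = (185, 127, 19)
w3 = Gw2 = (744, 1667, -720)
w4 = Gw3 = (11959, 13205, -2459)
Ratio at component: 13205 / 1667 = 7.9214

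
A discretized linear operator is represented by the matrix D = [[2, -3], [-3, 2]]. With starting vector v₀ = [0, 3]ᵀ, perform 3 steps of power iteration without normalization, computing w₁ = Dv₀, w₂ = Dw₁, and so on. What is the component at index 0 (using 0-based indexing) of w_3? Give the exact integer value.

w1 = Dv₀ = (-9, 6)
w2 = Dw1 = (-36, 39)
w3 = Dw2 = (-189, 186)
The requested component of w3 is -189.

-189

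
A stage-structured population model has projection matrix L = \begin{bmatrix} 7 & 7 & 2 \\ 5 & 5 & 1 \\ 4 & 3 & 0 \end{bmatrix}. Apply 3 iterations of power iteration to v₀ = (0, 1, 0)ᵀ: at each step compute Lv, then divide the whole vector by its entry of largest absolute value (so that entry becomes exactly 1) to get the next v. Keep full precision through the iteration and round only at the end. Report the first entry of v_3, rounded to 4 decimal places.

Lv0 = (7.00000, 5.00000, 3.00000); divide by 7.00000 → v1 = (1.00000, 0.71429, 0.42857)
Lv1 = (12.85714, 9.00000, 6.14286); divide by 12.85714 → v2 = (1.00000, 0.70000, 0.47778)
Lv2 = (12.85556, 8.97778, 6.10000); divide by 12.85556 → v3 = (1.00000, 0.69836, 0.47450)
Requested entry of v3: 1157/1157 = 1.0000

1.0000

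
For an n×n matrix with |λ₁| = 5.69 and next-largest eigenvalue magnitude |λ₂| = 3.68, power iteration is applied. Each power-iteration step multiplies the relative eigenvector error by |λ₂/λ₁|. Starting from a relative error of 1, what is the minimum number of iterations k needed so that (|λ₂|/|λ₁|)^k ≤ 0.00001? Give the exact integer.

27

|λ₂/λ₁| = 3.68/5.69 = 0.64675
Need k ≥ ln(0.00001) / ln(0.64675) = -11.5129 / -0.4358 ≈ 26.418
Smallest integer k satisfying the bound: 27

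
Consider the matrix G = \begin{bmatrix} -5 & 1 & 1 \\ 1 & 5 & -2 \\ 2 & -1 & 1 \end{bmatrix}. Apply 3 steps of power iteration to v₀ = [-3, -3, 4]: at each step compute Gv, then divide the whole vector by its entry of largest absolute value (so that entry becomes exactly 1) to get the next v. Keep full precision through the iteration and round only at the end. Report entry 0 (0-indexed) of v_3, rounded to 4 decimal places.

-0.5828

Gv0 = (16.00000, -26.00000, 1.00000); divide by -26.00000 → v1 = (-0.61538, 1.00000, -0.03846)
Gv1 = (4.03846, 4.46154, -2.26923); divide by 4.46154 → v2 = (0.90517, 1.00000, -0.50862)
Gv2 = (-4.03448, 6.92241, 0.30172); divide by 6.92241 → v3 = (-0.58281, 1.00000, 0.04359)
Requested entry of v3: 468/-803 = -0.5828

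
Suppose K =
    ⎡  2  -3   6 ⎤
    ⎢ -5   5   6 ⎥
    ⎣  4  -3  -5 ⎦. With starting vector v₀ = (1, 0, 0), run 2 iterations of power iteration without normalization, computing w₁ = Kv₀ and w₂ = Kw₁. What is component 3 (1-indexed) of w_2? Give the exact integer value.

3

w1 = Kv₀ = (2·1 + (-3)·0 + 6·0; (-5)·1 + 5·0 + 6·0; 4·1 + (-3)·0 + (-5)·0) = (2, -5, 4)
w2 = Kw1 = (2·2 + (-3)·(-5) + 6·4; (-5)·2 + 5·(-5) + 6·4; 4·2 + (-3)·(-5) + (-5)·4) = (43, -11, 3)
The requested component of w2 is 3.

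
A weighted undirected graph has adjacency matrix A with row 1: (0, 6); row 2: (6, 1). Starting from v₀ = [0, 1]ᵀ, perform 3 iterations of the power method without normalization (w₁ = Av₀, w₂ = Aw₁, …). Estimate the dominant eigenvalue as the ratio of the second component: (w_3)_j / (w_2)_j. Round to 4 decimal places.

λ ≈ 1.9730

w1 = Av₀ = (6, 1)
w2 = Aw1 = (6, 37)
w3 = Aw2 = (222, 73)
Ratio at component: 73 / 37 = 1.9730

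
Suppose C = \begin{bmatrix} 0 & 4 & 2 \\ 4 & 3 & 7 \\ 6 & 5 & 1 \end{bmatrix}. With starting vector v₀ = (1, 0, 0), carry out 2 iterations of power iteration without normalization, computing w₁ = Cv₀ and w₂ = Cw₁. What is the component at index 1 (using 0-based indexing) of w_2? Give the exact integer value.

54

w1 = Cv₀ = (0, 4, 6)
w2 = Cw1 = (28, 54, 26)
The requested component of w2 is 54.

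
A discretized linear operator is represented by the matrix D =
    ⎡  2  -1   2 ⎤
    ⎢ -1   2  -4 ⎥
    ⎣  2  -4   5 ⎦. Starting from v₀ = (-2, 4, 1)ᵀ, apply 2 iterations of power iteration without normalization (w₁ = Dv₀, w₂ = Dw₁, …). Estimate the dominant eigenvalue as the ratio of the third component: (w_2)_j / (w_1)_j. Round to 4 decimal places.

w1 = Dv₀ = (2·(-2) + (-1)·4 + 2·1; (-1)·(-2) + 2·4 + (-4)·1; 2·(-2) + (-4)·4 + 5·1) = (-6, 6, -15)
w2 = Dw1 = (2·(-6) + (-1)·6 + 2·(-15); (-1)·(-6) + 2·6 + (-4)·(-15); 2·(-6) + (-4)·6 + 5·(-15)) = (-48, 78, -111)
Ratio at component: -111 / -15 = 7.4000

7.4000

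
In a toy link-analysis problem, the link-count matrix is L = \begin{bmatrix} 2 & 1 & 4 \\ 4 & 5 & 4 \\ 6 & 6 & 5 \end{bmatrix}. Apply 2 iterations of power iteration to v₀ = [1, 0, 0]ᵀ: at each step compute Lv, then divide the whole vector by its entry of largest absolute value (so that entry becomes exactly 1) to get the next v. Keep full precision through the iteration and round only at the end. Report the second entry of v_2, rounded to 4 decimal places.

0.7879

Lv0 = (2.00000, 4.00000, 6.00000); divide by 6.00000 → v1 = (0.33333, 0.66667, 1.00000)
Lv1 = (5.33333, 8.66667, 11.00000); divide by 11.00000 → v2 = (0.48485, 0.78788, 1.00000)
Requested entry of v2: 52/66 = 0.7879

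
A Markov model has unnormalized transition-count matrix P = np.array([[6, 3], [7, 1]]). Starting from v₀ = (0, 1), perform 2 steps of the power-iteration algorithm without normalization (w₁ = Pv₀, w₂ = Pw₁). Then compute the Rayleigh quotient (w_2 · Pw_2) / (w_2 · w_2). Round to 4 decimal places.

8.3784

w1 = Pv₀ = (6·0 + 3·1; 7·0 + 1·1) = (3, 1)
w2 = Pw1 = (6·3 + 3·1; 7·3 + 1·1) = (21, 22)
Pw2 = (192, 169)
w2·Pw2 = 21·192 + 22·169 = 7750; w2·w2 = 21·21 + 22·22 = 925
λ ≈ 7750/925 = 8.3784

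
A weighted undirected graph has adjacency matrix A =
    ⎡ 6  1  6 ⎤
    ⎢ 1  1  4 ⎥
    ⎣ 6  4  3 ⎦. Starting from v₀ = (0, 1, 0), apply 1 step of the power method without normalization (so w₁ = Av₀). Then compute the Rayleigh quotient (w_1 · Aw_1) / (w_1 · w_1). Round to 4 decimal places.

w1 = Av₀ = (1, 1, 4)
Aw1 = (31, 18, 22)
w1·Aw1 = 1·31 + 1·18 + 4·22 = 137; w1·w1 = 1·1 + 1·1 + 4·4 = 18
λ ≈ 137/18 = 7.6111

λ ≈ 7.6111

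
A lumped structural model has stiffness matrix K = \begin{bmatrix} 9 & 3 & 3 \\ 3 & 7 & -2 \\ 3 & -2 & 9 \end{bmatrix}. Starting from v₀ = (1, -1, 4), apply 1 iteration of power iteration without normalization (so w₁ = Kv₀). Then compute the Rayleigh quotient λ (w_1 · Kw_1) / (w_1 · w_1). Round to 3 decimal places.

w1 = Kv₀ = (9·1 + 3·(-1) + 3·4; 3·1 + 7·(-1) + (-2)·4; 3·1 + (-2)·(-1) + 9·4) = (18, -12, 41)
Kw1 = (249, -112, 447)
w1·Kw1 = 18·249 + (-12)·(-112) + 41·447 = 24153; w1·w1 = 18·18 + (-12)·(-12) + 41·41 = 2149
λ ≈ 24153/2149 = 11.239

λ ≈ 11.239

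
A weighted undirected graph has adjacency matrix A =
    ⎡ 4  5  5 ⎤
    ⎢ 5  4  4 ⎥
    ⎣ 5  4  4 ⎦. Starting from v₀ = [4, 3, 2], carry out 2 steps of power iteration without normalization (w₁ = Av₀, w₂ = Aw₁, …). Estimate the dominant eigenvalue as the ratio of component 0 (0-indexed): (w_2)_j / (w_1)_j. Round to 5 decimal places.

λ ≈ 13.75610

w1 = Av₀ = (41, 40, 40)
w2 = Aw1 = (564, 525, 525)
Ratio at component: 564 / 41 = 13.75610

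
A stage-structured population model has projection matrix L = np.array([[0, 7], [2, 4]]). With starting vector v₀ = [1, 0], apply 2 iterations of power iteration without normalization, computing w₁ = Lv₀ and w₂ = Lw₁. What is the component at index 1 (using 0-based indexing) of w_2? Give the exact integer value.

w1 = Lv₀ = (0·1 + 7·0; 2·1 + 4·0) = (0, 2)
w2 = Lw1 = (0·0 + 7·2; 2·0 + 4·2) = (14, 8)
The requested component of w2 is 8.

8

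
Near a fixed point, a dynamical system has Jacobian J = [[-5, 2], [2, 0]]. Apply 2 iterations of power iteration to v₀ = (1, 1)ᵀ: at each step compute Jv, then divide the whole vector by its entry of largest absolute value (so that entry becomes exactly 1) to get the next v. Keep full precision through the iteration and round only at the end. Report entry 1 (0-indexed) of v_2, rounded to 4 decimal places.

-0.3158

Jv0 = (-3.00000, 2.00000); divide by -3.00000 → v1 = (1.00000, -0.66667)
Jv1 = (-6.33333, 2.00000); divide by -6.33333 → v2 = (1.00000, -0.31579)
Requested entry of v2: -6/19 = -0.3158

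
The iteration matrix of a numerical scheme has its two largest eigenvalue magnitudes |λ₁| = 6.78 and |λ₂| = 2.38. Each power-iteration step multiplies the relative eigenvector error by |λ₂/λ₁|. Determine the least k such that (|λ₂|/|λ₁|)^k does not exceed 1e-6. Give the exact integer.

|λ₂/λ₁| = 2.38/6.78 = 0.35103
Need k ≥ ln(1e-6) / ln(0.35103) = -13.8155 / -1.0469 ≈ 13.197
Smallest integer k satisfying the bound: 14

14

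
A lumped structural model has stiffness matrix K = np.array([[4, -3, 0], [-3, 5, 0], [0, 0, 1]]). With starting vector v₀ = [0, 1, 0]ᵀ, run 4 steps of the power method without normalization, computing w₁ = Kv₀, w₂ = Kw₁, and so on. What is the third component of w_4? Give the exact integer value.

w1 = Kv₀ = (4·0 + (-3)·1 + 0·0; (-3)·0 + 5·1 + 0·0; 0·0 + 0·1 + 1·0) = (-3, 5, 0)
w2 = Kw1 = (4·(-3) + (-3)·5 + 0·0; (-3)·(-3) + 5·5 + 0·0; 0·(-3) + 0·5 + 1·0) = (-27, 34, 0)
w3 = Kw2 = (-210, 251, 0)
w4 = Kw3 = (-1593, 1885, 0)
The requested component of w4 is 0.

0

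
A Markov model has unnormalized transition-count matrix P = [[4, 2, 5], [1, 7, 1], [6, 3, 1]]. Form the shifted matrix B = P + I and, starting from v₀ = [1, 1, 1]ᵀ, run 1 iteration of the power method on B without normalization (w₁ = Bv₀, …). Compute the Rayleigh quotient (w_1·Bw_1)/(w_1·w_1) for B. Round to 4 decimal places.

μ ≈ 10.9973

B = P + I has rows (5, 2, 5); (1, 8, 1); (6, 3, 2)
w1 = Bv₀ = (5·1 + 2·1 + 5·1; 1·1 + 8·1 + 1·1; 6·1 + 3·1 + 2·1) = (12, 10, 11)
Bw1 = (135, 103, 124)
w1·Bw1 = 4014; w1·w1 = 365; μ ≈ 4014/365 = 10.9973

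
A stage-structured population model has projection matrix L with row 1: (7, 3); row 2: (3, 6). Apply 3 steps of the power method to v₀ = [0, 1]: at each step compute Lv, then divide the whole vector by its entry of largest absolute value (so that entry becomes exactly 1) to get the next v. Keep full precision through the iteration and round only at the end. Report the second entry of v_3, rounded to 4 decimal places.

0.9485

Lv0 = (3.00000, 6.00000); divide by 6.00000 → v1 = (0.50000, 1.00000)
Lv1 = (6.50000, 7.50000); divide by 7.50000 → v2 = (0.86667, 1.00000)
Lv2 = (9.06667, 8.60000); divide by 9.06667 → v3 = (1.00000, 0.94853)
Requested entry of v3: 387/408 = 0.9485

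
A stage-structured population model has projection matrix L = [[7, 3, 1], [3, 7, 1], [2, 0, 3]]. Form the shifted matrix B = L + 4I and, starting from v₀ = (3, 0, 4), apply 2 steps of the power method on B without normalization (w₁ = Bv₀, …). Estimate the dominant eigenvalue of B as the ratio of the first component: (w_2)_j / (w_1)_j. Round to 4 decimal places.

μ ≈ 12.9730

B = L + 4I has rows (11, 3, 1); (3, 11, 1); (2, 0, 7)
w1 = Bv₀ = (11·3 + 3·0 + 1·4; 3·3 + 11·0 + 1·4; 2·3 + 0·0 + 7·4) = (37, 13, 34)
w2 = Bw1 = (11·37 + 3·13 + 1·34; 3·37 + 11·13 + 1·34; 2·37 + 0·13 + 7·34) = (480, 288, 312)
Ratio: 480/37 = 12.9730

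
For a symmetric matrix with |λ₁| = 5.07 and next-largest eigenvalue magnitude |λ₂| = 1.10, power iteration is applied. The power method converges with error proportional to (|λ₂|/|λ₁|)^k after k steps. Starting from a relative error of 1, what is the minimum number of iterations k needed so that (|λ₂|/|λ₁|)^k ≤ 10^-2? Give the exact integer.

4

|λ₂/λ₁| = 1.10/5.07 = 0.21696
Need k ≥ ln(10^-2) / ln(0.21696) = -4.6052 / -1.5280 ≈ 3.014
Smallest integer k satisfying the bound: 4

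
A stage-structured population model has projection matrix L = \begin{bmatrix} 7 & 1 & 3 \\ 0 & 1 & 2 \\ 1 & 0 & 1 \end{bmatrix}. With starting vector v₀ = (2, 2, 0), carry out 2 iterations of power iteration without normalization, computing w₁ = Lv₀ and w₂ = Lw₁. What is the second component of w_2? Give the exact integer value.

6

w1 = Lv₀ = (16, 2, 2)
w2 = Lw1 = (120, 6, 18)
The requested component of w2 is 6.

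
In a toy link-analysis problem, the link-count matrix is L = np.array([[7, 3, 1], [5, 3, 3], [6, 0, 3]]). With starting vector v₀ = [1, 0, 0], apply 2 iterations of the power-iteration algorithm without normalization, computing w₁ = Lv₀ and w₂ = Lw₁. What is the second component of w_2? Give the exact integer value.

w1 = Lv₀ = (7, 5, 6)
w2 = Lw1 = (70, 68, 60)
The requested component of w2 is 68.

68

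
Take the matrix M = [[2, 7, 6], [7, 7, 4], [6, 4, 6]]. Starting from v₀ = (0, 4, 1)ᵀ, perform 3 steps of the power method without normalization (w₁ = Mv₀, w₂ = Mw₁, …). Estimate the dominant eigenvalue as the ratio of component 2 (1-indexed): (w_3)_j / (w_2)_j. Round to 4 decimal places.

15.7709

w1 = Mv₀ = (34, 32, 22)
w2 = Mw1 = (424, 550, 464)
w3 = Mw2 = (7482, 8674, 7528)
Ratio at component: 8674 / 550 = 15.7709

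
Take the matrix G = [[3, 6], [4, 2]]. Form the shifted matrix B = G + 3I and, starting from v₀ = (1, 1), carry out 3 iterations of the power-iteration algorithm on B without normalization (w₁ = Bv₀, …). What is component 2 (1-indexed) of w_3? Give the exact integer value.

969

B = G + 3I has rows (6, 6); (4, 5)
w1 = Bv₀ = (6·1 + 6·1; 4·1 + 5·1) = (12, 9)
w2 = Bw1 = (6·12 + 6·9; 4·12 + 5·9) = (126, 93)
w3 = Bw2 = (1314, 969)
Requested component of w3: 969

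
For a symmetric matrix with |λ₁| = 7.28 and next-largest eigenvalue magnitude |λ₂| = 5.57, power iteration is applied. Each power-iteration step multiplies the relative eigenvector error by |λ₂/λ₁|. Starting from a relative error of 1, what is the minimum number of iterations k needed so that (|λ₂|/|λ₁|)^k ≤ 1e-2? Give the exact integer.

18

|λ₂/λ₁| = 5.57/7.28 = 0.76511
Need k ≥ ln(1e-2) / ln(0.76511) = -4.6052 / -0.2677 ≈ 17.200
Smallest integer k satisfying the bound: 18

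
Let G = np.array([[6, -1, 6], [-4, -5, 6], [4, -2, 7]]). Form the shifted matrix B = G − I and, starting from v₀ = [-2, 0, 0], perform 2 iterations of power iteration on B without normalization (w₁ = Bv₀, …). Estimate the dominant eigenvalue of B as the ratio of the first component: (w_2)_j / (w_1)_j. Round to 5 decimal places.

B = G − I has rows (5, -1, 6); (-4, -6, 6); (4, -2, 6)
w1 = Bv₀ = (5·(-2) + (-1)·0 + 6·0; (-4)·(-2) + (-6)·0 + 6·0; 4·(-2) + (-2)·0 + 6·0) = (-10, 8, -8)
w2 = Bw1 = (5·(-10) + (-1)·8 + 6·(-8); (-4)·(-10) + (-6)·8 + 6·(-8); 4·(-10) + (-2)·8 + 6·(-8)) = (-106, -56, -104)
Ratio: -106/-10 = 10.60000

μ ≈ 10.60000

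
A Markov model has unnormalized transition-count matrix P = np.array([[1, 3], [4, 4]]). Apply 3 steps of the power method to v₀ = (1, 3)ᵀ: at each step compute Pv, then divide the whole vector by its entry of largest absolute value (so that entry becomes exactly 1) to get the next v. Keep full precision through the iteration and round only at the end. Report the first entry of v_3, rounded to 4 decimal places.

0.5710

Pv0 = (10.00000, 16.00000); divide by 16.00000 → v1 = (0.62500, 1.00000)
Pv1 = (3.62500, 6.50000); divide by 6.50000 → v2 = (0.55769, 1.00000)
Pv2 = (3.55769, 6.23077); divide by 6.23077 → v3 = (0.57099, 1.00000)
Requested entry of v3: 370/648 = 0.5710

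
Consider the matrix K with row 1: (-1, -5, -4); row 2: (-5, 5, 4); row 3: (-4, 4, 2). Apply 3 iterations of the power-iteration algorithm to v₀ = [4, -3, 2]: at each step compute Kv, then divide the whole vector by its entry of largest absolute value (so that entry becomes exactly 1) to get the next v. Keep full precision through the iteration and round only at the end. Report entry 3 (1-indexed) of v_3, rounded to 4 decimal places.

0.7337

Kv0 = (3.00000, -27.00000, -24.00000); divide by -27.00000 → v1 = (-0.11111, 1.00000, 0.88889)
Kv1 = (-8.44444, 9.11111, 6.22222); divide by 9.11111 → v2 = (-0.92683, 1.00000, 0.68293)
Kv2 = (-6.80488, 12.36585, 9.07317); divide by 12.36585 → v3 = (-0.55030, 1.00000, 0.73373)
Requested entry of v3: -2232/-3042 = 0.7337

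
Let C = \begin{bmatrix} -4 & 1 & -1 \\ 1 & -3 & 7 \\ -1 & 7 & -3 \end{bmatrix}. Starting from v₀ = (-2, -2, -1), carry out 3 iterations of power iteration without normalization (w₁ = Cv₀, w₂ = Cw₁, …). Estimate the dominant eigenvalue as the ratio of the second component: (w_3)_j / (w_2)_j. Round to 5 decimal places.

w1 = Cv₀ = ((-4)·(-2) + 1·(-2) + (-1)·(-1); 1·(-2) + (-3)·(-2) + 7·(-1); (-1)·(-2) + 7·(-2) + (-3)·(-1)) = (7, -3, -9)
w2 = Cw1 = ((-4)·7 + 1·(-3) + (-1)·(-9); 1·7 + (-3)·(-3) + 7·(-9); (-1)·7 + 7·(-3) + (-3)·(-9)) = (-22, -47, -1)
w3 = Cw2 = (42, 112, -304)
Ratio at component: 112 / -47 = -2.38298

λ ≈ -2.38298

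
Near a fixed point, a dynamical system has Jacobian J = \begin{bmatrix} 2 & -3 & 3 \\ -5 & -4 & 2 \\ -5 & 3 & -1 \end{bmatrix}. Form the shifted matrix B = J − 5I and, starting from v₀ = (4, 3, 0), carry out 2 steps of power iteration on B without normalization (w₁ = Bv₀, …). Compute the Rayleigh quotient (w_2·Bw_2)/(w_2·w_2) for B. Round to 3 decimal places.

B = J − 5I has rows (-3, -3, 3); (-5, -9, 2); (-5, 3, -6)
w1 = Bv₀ = ((-3)·4 + (-3)·3 + 3·0; (-5)·4 + (-9)·3 + 2·0; (-5)·4 + 3·3 + (-6)·0) = (-21, -47, -11)
w2 = Bw1 = ((-3)·(-21) + (-3)·(-47) + 3·(-11); (-5)·(-21) + (-9)·(-47) + 2·(-11); (-5)·(-21) + 3·(-47) + (-6)·(-11)) = (171, 506, 30)
Bw2 = (-1941, -5349, 483)
w2·Bw2 = -3024015; w2·w2 = 286177; μ ≈ -3024015/286177 = -10.567

-10.567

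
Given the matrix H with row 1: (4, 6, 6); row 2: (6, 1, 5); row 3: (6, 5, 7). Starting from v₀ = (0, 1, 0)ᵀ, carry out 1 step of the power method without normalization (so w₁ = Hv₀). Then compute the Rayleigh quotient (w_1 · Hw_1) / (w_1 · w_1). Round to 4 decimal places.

12.9355

w1 = Hv₀ = (4·0 + 6·1 + 6·0; 6·0 + 1·1 + 5·0; 6·0 + 5·1 + 7·0) = (6, 1, 5)
Hw1 = (60, 62, 76)
w1·Hw1 = 6·60 + 1·62 + 5·76 = 802; w1·w1 = 6·6 + 1·1 + 5·5 = 62
λ ≈ 802/62 = 12.9355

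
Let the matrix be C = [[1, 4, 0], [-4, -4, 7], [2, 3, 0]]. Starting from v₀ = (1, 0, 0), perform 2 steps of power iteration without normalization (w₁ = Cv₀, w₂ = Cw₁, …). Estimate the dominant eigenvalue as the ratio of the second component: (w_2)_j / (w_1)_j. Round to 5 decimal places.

w1 = Cv₀ = (1, -4, 2)
w2 = Cw1 = (-15, 26, -10)
Ratio at component: 26 / -4 = -6.50000

-6.50000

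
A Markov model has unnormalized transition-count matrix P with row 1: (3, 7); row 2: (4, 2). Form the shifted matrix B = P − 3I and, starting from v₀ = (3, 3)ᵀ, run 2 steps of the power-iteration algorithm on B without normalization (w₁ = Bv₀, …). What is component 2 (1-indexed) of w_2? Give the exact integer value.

75

B = P − 3I has rows (0, 7); (4, -1)
w1 = Bv₀ = (0·3 + 7·3; 4·3 + (-1)·3) = (21, 9)
w2 = Bw1 = (0·21 + 7·9; 4·21 + (-1)·9) = (63, 75)
Requested component of w2: 75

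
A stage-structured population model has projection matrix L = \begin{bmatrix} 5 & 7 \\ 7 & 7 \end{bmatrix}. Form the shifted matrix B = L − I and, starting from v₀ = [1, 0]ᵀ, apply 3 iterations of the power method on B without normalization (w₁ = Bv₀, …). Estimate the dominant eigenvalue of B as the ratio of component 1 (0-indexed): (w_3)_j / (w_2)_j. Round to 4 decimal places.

B = L − I has rows (4, 7); (7, 6)
w1 = Bv₀ = (4, 7)
w2 = Bw1 = (65, 70)
w3 = Bw2 = (750, 875)
Ratio: 875/70 = 12.5000

12.5000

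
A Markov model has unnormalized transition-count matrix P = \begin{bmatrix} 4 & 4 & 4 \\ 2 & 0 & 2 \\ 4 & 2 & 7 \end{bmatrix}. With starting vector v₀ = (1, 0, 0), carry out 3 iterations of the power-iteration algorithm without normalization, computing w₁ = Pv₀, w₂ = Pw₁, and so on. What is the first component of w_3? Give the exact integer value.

w1 = Pv₀ = (4, 2, 4)
w2 = Pw1 = (40, 16, 48)
w3 = Pw2 = (416, 176, 528)
The requested component of w3 is 416.

416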